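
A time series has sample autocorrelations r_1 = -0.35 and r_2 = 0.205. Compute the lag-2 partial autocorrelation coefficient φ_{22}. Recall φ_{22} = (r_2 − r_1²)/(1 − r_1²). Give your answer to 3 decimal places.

0.094

φ_{22} = (r_2 − r_1²) / (1 − r_1²)
r_1² = (-0.35)² = 0.1225
Numerator = 0.205 − 0.1225 = 0.0825; denominator = 1 − 0.1225 = 0.8775
φ_{22} = 0.0825 / 0.8775 = 0.094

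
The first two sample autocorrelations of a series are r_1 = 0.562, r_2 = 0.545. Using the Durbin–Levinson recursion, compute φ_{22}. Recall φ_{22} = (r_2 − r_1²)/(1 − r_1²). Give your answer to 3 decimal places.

0.335

φ_{22} = (r_2 − r_1²) / (1 − r_1²)
r_1² = (0.562)² = 0.315844
Numerator = 0.545 − 0.3158 = 0.2292; denominator = 1 − 0.3158 = 0.6842
φ_{22} = 0.2292 / 0.6842 = 0.335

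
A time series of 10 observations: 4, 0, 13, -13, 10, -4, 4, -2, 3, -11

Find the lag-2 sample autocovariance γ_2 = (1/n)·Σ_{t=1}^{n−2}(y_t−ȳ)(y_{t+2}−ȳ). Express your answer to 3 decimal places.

Mean ȳ = (4 + 0 + 13 − 13 + 10 − 4 + 4 − 2 + 3 − 11)/10 = 0.4000
Σ_{t=1}^{8}(y_t−ȳ)(y_{t+2}−ȳ) = 312.4800
γ_2 = 312.4800 / 10 = 31.248

31.248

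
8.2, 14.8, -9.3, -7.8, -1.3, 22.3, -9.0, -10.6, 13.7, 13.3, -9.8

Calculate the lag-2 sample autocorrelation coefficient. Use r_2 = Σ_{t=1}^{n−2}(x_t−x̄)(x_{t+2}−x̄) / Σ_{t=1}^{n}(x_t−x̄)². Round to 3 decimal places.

-0.641

Mean x̄ = (8.2 + 14.8 − 9.3 − 7.8 − 1.3 + 22.3 − 9.0 − 10.6 + 13.7 + 13.3 − 9.8)/11 = 2.2273
Numerator Σ_{t=1}^{9}(x_t−x̄)(x_{t+2}−x̄) = -982.2369
Denominator Σ(x_t−x̄)² = 1532.0018
r_2 = -982.2369 / 1532.0018 = -0.641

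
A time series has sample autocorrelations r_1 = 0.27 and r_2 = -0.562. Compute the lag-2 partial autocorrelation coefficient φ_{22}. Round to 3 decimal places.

φ_{22} = (r_2 − r_1²) / (1 − r_1²)
r_1² = (0.27)² = 0.0729
Numerator = -0.562 − 0.0729 = -0.6349; denominator = 1 − 0.0729 = 0.9271
φ_{22} = -0.6349 / 0.9271 = -0.685

-0.685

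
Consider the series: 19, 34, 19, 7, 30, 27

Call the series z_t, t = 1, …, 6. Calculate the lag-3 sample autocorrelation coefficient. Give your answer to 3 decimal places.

Mean z̄ = (19 + 34 + 19 + 7 + 30 + 27)/6 = 22.6667
Deviations from mean: -3.6667, 11.3333, -3.6667, -15.6667, 7.3333, 4.3333
Σ(z_t−z̄)(z_{t+3}−z̄) = (57.4444) + (83.1111) + (-15.8889) = 124.6667
Denominator Σ(z_t−z̄)² = 473.3333
r_3 = 124.6667 / 473.3333 = 0.263

0.263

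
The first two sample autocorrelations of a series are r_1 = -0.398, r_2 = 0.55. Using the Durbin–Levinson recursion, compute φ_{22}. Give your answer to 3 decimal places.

φ_{22} = (r_2 − r_1²) / (1 − r_1²)
r_1² = (-0.398)² = 0.158404
Numerator = 0.55 − 0.1584 = 0.3916; denominator = 1 − 0.1584 = 0.8416
φ_{22} = 0.3916 / 0.8416 = 0.465

0.465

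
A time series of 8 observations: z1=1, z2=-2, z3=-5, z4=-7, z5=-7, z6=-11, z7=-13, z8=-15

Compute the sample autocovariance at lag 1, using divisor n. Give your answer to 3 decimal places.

15.092

Mean z̄ = (1 − 2 − 5 − 7 − 7 − 11 − 13 − 15)/8 = -7.3750
Deviations: 8.3750, 5.3750, 2.3750, 0.3750, 0.3750, -3.6250, -5.6250, -7.6250
Σ_{t=1}^{7}(z_t−z̄)(z_{t+1}−z̄) = 120.7344
γ_1 = 120.7344 / 8 = 15.092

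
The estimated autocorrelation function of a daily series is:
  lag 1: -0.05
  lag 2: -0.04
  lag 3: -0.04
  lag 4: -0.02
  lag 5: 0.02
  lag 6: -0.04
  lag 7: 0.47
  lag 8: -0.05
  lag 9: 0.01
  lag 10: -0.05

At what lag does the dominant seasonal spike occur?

7

The largest autocorrelation is r_7 = 0.47; the remaining lags stay at or below 0.02.
The dominant spike at lag 7 indicates a seasonal period of 7.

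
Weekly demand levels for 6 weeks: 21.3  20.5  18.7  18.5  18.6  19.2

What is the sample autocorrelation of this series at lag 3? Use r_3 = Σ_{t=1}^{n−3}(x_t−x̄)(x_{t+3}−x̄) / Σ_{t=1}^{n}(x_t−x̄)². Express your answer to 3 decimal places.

Mean x̄ = (21.3 + 20.5 + 18.7 + 18.5 + 18.6 + 19.2)/6 = 19.4667
Deviations from mean: 1.8333, 1.0333, -0.7667, -0.9667, -0.8667, -0.2667
Numerator Σ_{t=1}^{3}(x_t−x̄)(x_{t+3}−x̄) = -2.4633
Denominator Σ(x_t−x̄)² = 6.7733
r_3 = -2.4633 / 6.7733 = -0.364

-0.364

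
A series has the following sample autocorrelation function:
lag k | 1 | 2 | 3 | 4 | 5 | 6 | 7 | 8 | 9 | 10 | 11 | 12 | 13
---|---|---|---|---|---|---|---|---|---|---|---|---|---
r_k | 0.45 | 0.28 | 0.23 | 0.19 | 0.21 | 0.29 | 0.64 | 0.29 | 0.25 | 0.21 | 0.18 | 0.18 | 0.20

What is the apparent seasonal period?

7

The largest autocorrelation is r_7 = 0.64; the remaining lags stay at or below 0.45. The elevated value at lag 1 (0.45), dropping to 0.28 at lag 2, reflects decaying short-term dependence rather than seasonality.
The dominant spike at lag 7 indicates a seasonal period of 7.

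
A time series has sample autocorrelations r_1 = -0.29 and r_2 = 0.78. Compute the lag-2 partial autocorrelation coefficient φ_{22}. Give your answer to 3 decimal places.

φ_{22} = (r_2 − r_1²) / (1 − r_1²)
r_1² = (-0.29)² = 0.0841
Numerator = 0.78 − 0.0841 = 0.6959; denominator = 1 − 0.0841 = 0.9159
φ_{22} = 0.6959 / 0.9159 = 0.760

0.760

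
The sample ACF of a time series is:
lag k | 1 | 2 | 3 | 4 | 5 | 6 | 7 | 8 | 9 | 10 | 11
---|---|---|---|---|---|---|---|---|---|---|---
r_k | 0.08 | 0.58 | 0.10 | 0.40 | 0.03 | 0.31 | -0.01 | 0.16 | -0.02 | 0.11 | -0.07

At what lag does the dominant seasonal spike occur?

2

The largest autocorrelation is r_2 = 0.58, with weaker echoes at lags 4 (0.40), 6 (0.31) and 8 (0.16); the remaining lags stay at or below 0.11.
The dominant spike at lag 2 indicates a seasonal period of 2.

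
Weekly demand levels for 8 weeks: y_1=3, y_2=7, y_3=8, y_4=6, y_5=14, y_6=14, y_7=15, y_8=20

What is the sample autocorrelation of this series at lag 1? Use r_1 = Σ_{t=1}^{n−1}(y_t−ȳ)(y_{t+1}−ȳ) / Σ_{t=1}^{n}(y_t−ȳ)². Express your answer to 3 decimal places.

Mean ȳ = (3 + 7 + 8 + 6 + 14 + 14 + 15 + 20)/8 = 10.8750
Deviations from mean: -7.8750, -3.8750, -2.8750, -4.8750, 3.1250, 3.1250, 4.1250, 9.1250
Σ(y_t−ȳ)(y_{t+1}−ȳ) = (30.5156) + (11.1406) + (14.0156) + (-15.2344) + (9.7656) + (12.8906) + (37.6406) = 100.7344
Denominator Σ(y_t−ȳ)² = 228.8750
r_1 = 100.7344 / 228.8750 = 0.440

0.440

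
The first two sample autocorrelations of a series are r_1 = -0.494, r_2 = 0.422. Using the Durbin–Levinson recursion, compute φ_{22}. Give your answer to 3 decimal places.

0.235

φ_{22} = (r_2 − r_1²) / (1 − r_1²)
r_1² = (-0.494)² = 0.244036
Numerator = 0.422 − 0.2440 = 0.1780; denominator = 1 − 0.2440 = 0.7560
φ_{22} = 0.1780 / 0.7560 = 0.235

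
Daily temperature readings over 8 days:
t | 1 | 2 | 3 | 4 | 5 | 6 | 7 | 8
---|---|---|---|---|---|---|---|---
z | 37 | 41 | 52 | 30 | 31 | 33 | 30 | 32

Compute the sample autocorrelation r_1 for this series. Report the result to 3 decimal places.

0.189

Mean z̄ = (37 + 41 + 52 + 30 + 31 + 33 + 30 + 32)/8 = 35.7500
Deviations from mean: 1.2500, 5.2500, 16.2500, -5.7500, -4.7500, -2.7500, -5.7500, -3.7500
Σ(z_t−z̄)(z_{t+1}−z̄) = (6.5625) + (85.3125) + (-93.4375) + (27.3125) + (13.0625) + (15.8125) + (21.5625) = 76.1875
Denominator Σ(z_t−z̄)² = 403.5000
r_1 = 76.1875 / 403.5000 = 0.189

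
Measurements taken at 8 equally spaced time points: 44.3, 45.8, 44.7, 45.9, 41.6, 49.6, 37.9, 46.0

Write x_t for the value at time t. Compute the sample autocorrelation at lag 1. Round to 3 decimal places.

-0.740

Mean x̄ = (44.3 + 45.8 + 44.7 + 45.9 + 41.6 + 49.6 + 37.9 + 46.0)/8 = 44.4750
Σ(x_t−x̄)(x_{t+1}−x̄) = (-0.2319) + (0.2981) + (0.3206) + (-4.0969) + (-14.7344) + (-33.6969) + (-10.0269) = -62.1681
Denominator Σ(x_t−x̄)² = 83.9550
r_1 = -62.1681 / 83.9550 = -0.740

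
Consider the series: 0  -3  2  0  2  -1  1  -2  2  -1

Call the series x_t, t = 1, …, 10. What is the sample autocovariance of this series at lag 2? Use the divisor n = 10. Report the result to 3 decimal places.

Mean x̄ = (0 − 3 + 2 + 0 + 2 − 1 + 1 − 2 + 2 − 1)/10 = 0.0000
Σ_{t=1}^{8}(x_t−x̄)(x_{t+2}−x̄) = 12.0000
γ_2 = 12.0000 / 10 = 1.200

1.200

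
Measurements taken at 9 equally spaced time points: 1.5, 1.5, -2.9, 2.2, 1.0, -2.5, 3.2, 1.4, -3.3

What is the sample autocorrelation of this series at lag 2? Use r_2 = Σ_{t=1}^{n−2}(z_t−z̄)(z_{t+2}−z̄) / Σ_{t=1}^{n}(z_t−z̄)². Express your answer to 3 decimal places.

-0.434

Mean z̄ = (1.5 + 1.5 − 2.9 + 2.2 + 1.0 − 2.5 + 3.2 + 1.4 − 3.3)/9 = 0.2333
Σ(z_t−z̄)(z_{t+2}−z̄) = (-3.9689) + (2.4911) + (-2.4022) + (-5.3756) + (2.2744) + (-3.1889) + (-10.4822) = -20.6522
Denominator Σ(z_t−z̄)² = 47.6000
r_2 = -20.6522 / 47.6000 = -0.434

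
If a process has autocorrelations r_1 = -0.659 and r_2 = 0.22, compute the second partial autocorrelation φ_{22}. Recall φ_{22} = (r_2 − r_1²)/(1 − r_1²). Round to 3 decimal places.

φ_{22} = (r_2 − r_1²) / (1 − r_1²)
r_1² = (-0.659)² = 0.434281
Numerator = 0.22 − 0.4343 = -0.2143; denominator = 1 − 0.4343 = 0.5657
φ_{22} = -0.2143 / 0.5657 = -0.379

-0.379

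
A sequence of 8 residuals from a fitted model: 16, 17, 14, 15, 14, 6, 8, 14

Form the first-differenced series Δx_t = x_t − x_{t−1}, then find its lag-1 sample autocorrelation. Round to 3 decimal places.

-0.049

First differences Δx: 1, -3, 1, -1, -8, 2, 6
Mean of differences = -0.2857
Numerator Σ(Δx_t−Δx̄)(Δx_{t+1}−Δx̄) = -5.6531
Denominator Σ(Δx_t−Δx̄)² = 115.4286
r_1(Δx) = -5.6531 / 115.4286 = -0.049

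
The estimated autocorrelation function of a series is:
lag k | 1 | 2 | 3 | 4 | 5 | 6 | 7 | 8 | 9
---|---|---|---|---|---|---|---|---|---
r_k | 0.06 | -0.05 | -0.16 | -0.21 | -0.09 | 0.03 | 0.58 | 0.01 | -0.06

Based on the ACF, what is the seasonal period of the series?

7

The largest autocorrelation is r_7 = 0.58; the remaining lags stay at or below 0.06.
The dominant spike at lag 7 indicates a seasonal period of 7.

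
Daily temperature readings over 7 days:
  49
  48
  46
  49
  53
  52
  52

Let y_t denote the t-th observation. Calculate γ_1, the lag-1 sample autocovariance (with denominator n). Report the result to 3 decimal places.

Mean ȳ = (49 + 48 + 46 + 49 + 53 + 52 + 52)/7 = 49.8571
Deviations: -0.8571, -1.8571, -3.8571, -0.8571, 3.1429, 2.1429, 2.1429
Σ_{t=1}^{6}(y_t−ȳ)(y_{t+1}−ȳ) = 20.6939
γ_1 = 20.6939 / 7 = 2.956

2.956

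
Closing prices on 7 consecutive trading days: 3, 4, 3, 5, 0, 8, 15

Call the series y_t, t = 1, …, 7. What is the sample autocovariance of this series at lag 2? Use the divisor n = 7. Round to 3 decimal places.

-4.767

Mean ȳ = (3 + 4 + 3 + 5 + 0 + 8 + 15)/7 = 5.4286
Deviations: -2.4286, -1.4286, -2.4286, -0.4286, -5.4286, 2.5714, 9.5714
Σ_{t=1}^{5}(y_t−ȳ)(y_{t+2}−ȳ) = -33.3673
γ_2 = -33.3673 / 7 = -4.767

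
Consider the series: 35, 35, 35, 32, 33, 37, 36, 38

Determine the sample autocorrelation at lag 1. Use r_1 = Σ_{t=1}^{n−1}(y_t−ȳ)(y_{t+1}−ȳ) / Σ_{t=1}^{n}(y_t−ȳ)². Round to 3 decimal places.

Mean ȳ = (35 + 35 + 35 + 32 + 33 + 37 + 36 + 38)/8 = 35.1250
Deviations from mean: -0.1250, -0.1250, -0.1250, -3.1250, -2.1250, 1.8750, 0.8750, 2.8750
Σ(y_t−ȳ)(y_{t+1}−ȳ) = (0.0156) + (0.0156) + (0.3906) + (6.6406) + (-3.9844) + (1.6406) + (2.5156) = 7.2344
Denominator Σ(y_t−ȳ)² = 26.8750
r_1 = 7.2344 / 26.8750 = 0.269

0.269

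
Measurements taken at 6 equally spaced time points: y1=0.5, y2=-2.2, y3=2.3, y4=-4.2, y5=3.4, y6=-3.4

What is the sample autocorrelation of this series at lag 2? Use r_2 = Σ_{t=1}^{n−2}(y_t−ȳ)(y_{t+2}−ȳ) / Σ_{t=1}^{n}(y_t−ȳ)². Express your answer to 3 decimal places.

0.625

Mean ȳ = (0.5 − 2.2 + 2.3 − 4.2 + 3.4 − 3.4)/6 = -0.6000
Numerator Σ_{t=1}^{4}(y_t−ȳ)(y_{t+2}−ȳ) = 30.6300
Denominator Σ(y_t−ȳ)² = 48.9800
r_2 = 30.6300 / 48.9800 = 0.625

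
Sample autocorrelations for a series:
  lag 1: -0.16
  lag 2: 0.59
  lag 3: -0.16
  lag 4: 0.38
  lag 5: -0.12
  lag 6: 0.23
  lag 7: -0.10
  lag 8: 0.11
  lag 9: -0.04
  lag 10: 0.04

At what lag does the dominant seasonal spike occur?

The largest autocorrelation is r_2 = 0.59, with weaker echoes at lags 4 (0.38) and 6 (0.23); the remaining lags stay at or below 0.11.
The dominant spike at lag 2 indicates a seasonal period of 2.

2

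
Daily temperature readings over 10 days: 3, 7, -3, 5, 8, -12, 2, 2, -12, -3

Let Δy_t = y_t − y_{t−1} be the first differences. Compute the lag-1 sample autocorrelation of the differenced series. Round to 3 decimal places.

First differences Δy: 4, -10, 8, 3, -20, 14, 0, -14, 9
Mean of differences = -0.6667
Numerator Σ(Δy_t−Δȳ)(Δy_{t+1}−Δȳ) = -575.1111
Denominator Σ(Δy_t−Δȳ)² = 1058.0000
r_1(Δy) = -575.1111 / 1058.0000 = -0.544

-0.544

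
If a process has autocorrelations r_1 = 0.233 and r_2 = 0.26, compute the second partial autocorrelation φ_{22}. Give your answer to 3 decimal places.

0.218

φ_{22} = (r_2 − r_1²) / (1 − r_1²)
r_1² = (0.233)² = 0.054289
Numerator = 0.26 − 0.0543 = 0.2057; denominator = 1 − 0.0543 = 0.9457
φ_{22} = 0.2057 / 0.9457 = 0.218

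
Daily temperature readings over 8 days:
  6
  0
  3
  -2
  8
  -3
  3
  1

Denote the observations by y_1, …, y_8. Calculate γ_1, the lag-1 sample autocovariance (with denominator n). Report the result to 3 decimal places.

-9.250

Mean ȳ = (6 + 0 + 3 − 2 + 8 − 3 + 3 + 1)/8 = 2.0000
Σ_{t=1}^{7}(y_t−ȳ)(y_{t+1}−ȳ) = -74.0000
γ_1 = -74.0000 / 8 = -9.250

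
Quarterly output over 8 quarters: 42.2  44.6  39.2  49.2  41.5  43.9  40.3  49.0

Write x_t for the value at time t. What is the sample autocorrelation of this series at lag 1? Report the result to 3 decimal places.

-0.625

Mean x̄ = (42.2 + 44.6 + 39.2 + 49.2 + 41.5 + 43.9 + 40.3 + 49.0)/8 = 43.7375
Deviations from mean: -1.5375, 0.8625, -4.5375, 5.4625, -2.2375, 0.1625, -3.4375, 5.2625
Numerator Σ_{t=1}^{7}(x_t−x̄)(x_{t+1}−x̄) = -61.2602
Denominator Σ(x_t−x̄)² = 98.0788
r_1 = -61.2602 / 98.0788 = -0.625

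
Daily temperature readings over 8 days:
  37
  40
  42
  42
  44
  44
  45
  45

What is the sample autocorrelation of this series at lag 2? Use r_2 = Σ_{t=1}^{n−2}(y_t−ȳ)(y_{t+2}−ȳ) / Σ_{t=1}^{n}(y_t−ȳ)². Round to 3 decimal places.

0.190

Mean ȳ = (37 + 40 + 42 + 42 + 44 + 44 + 45 + 45)/8 = 42.3750
Σ(y_t−ȳ)(y_{t+2}−ȳ) = (2.0156) + (0.8906) + (-0.6094) + (-0.6094) + (4.2656) + (4.2656) = 10.2188
Denominator Σ(y_t−ȳ)² = 53.8750
r_2 = 10.2188 / 53.8750 = 0.190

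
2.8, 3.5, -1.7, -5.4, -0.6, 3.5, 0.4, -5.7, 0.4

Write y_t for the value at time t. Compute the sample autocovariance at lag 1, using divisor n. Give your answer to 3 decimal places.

1.005

Mean ȳ = (2.8 + 3.5 − 1.7 − 5.4 − 0.6 + 3.5 + 0.4 − 5.7 + 0.4)/9 = -0.3111
Σ_{t=1}^{8}(y_t−ȳ)(y_{t+1}−ȳ) = 9.0465
γ_1 = 9.0465 / 9 = 1.005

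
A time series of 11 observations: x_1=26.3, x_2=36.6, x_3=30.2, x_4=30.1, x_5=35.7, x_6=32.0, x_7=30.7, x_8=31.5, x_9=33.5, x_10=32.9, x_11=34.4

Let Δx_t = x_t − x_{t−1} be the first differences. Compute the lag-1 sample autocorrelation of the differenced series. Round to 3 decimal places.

First differences Δx: 10.3, -6.4, -0.1, 5.6, -3.7, -1.3, 0.8, 2.0, -0.6, 1.5
Mean of differences = 0.8100
Numerator Σ(Δx_t−Δx̄)(Δx_{t+1}−Δx̄) = -80.9491
Denominator Σ(Δx_t−Δx̄)² = 194.4890
r_1(Δx) = -80.9491 / 194.4890 = -0.416

-0.416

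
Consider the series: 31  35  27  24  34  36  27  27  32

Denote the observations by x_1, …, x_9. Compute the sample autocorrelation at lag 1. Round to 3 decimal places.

Mean x̄ = (31 + 35 + 27 + 24 + 34 + 36 + 27 + 27 + 32)/9 = 30.3333
Numerator Σ_{t=1}^{8}(x_t−x̄)(x_{t+1}−x̄) = -7.1111
Denominator Σ(x_t−x̄)² = 144.0000
r_1 = -7.1111 / 144.0000 = -0.049

-0.049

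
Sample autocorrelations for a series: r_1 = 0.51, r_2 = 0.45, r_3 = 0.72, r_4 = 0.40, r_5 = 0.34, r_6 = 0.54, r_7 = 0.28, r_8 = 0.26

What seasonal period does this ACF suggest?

3

The largest autocorrelation is r_3 = 0.72, with a weaker echo at lag 6 (0.54); the remaining lags stay at or below 0.51. The elevated value at lag 1 (0.51), dropping to 0.45 at lag 2, reflects decaying short-term dependence rather than seasonality.
The dominant spike at lag 3 indicates a seasonal period of 3.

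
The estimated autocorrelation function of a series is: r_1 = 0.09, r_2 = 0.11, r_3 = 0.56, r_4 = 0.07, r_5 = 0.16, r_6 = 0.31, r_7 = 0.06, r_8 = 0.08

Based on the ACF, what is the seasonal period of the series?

3

The largest autocorrelation is r_3 = 0.56, with a weaker echo at lag 6 (0.31); the remaining lags stay at or below 0.16.
The dominant spike at lag 3 indicates a seasonal period of 3.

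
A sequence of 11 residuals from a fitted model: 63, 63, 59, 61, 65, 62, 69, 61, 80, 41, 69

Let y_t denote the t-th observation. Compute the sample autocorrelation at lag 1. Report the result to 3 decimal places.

-0.636

Mean ȳ = (63 + 63 + 59 + 61 + 65 + 62 + 69 + 61 + 80 + 41 + 69)/11 = 63.0000
Numerator Σ_{t=1}^{10}(y_t−ȳ)(y_{t+1}−ȳ) = -556.0000
Denominator Σ(y_t−ȳ)² = 874.0000
r_1 = -556.0000 / 874.0000 = -0.636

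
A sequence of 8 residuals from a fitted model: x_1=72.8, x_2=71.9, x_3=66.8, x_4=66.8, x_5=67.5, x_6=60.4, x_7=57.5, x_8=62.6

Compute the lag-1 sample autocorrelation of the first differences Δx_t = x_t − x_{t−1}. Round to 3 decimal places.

-0.182

First differences Δx: -0.9, -5.1, 0.0, 0.7, -7.1, -2.9, 5.1
Mean of differences = -1.4571
Numerator Σ(Δx_t−Δx̄)(Δx_{t+1}−Δx̄) = -17.6861
Denominator Σ(Δx_t−Δx̄)² = 97.2771
r_1(Δx) = -17.6861 / 97.2771 = -0.182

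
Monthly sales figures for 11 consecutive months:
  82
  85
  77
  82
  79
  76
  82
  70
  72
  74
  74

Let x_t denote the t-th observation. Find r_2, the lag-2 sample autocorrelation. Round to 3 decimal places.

Mean x̄ = (82 + 85 + 77 + 82 + 79 + 76 + 82 + 70 + 72 + 74 + 74)/11 = 77.5455
Numerator Σ_{t=1}^{9}(x_t−x̄)(x_{t+2}−x̄) = 62.9504
Denominator Σ(x_t−x̄)² = 232.7273
r_2 = 62.9504 / 232.7273 = 0.270

0.270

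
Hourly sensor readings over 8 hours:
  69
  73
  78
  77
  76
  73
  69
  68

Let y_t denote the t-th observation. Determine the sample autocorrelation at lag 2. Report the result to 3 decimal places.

Mean ȳ = (69 + 73 + 78 + 77 + 76 + 73 + 69 + 68)/8 = 72.8750
Σ(y_t−ȳ)(y_{t+2}−ȳ) = (-19.8594) + (0.5156) + (16.0156) + (0.5156) + (-12.1094) + (-0.6094) = -15.5313
Denominator Σ(y_t−ȳ)² = 106.8750
r_2 = -15.5313 / 106.8750 = -0.145

-0.145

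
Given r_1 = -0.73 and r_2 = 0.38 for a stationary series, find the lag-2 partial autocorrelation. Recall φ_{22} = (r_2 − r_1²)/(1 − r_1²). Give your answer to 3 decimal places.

-0.327

φ_{22} = (r_2 − r_1²) / (1 − r_1²)
r_1² = (-0.73)² = 0.5329
Numerator = 0.38 − 0.5329 = -0.1529; denominator = 1 − 0.5329 = 0.4671
φ_{22} = -0.1529 / 0.4671 = -0.327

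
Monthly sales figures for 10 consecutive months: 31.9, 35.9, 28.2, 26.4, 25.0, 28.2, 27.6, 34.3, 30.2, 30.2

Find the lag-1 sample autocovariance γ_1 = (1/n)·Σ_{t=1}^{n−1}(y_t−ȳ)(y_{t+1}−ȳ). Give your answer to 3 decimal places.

2.804

Mean ȳ = (31.9 + 35.9 + 28.2 + 26.4 + 25.0 + 28.2 + 27.6 + 34.3 + 30.2 + 30.2)/10 = 29.7900
Σ_{t=1}^{9}(y_t−ȳ)(y_{t+1}−ȳ) = 28.0439
γ_1 = 28.0439 / 10 = 2.804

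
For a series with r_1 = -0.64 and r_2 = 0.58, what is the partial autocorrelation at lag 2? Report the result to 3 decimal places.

φ_{22} = (r_2 − r_1²) / (1 − r_1²)
r_1² = (-0.64)² = 0.4096
Numerator = 0.58 − 0.4096 = 0.1704; denominator = 1 − 0.4096 = 0.5904
φ_{22} = 0.1704 / 0.5904 = 0.289

0.289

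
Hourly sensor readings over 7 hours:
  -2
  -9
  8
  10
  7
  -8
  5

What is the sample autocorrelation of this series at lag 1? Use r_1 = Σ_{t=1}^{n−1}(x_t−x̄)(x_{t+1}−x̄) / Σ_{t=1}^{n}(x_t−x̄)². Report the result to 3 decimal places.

-0.041

Mean x̄ = (-2 − 9 + 8 + 10 + 7 − 8 + 5)/7 = 1.5714
Deviations from mean: -3.5714, -10.5714, 6.4286, 8.4286, 5.4286, -9.5714, 3.4286
Σ(x_t−x̄)(x_{t+1}−x̄) = (37.7551) + (-67.9592) + (54.1837) + (45.7551) + (-51.9592) + (-32.8163) = -15.0408
Denominator Σ(x_t−x̄)² = 369.7143
r_1 = -15.0408 / 369.7143 = -0.041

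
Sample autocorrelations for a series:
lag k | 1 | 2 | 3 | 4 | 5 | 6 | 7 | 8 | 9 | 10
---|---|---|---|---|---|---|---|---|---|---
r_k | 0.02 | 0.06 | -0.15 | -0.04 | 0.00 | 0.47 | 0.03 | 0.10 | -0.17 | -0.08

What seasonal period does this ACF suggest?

The largest autocorrelation is r_6 = 0.47; the remaining lags stay at or below 0.10.
The dominant spike at lag 6 indicates a seasonal period of 6.

6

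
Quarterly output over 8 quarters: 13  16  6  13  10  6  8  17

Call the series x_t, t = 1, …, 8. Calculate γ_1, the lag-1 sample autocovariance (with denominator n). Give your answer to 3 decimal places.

Mean x̄ = (13 + 16 + 6 + 13 + 10 + 6 + 8 + 17)/8 = 11.1250
Deviations: 1.8750, 4.8750, -5.1250, 1.8750, -1.1250, -5.1250, -3.1250, 5.8750
Σ_{t=1}^{7}(x_t−x̄)(x_{t+1}−x̄) = -24.1406
γ_1 = -24.1406 / 8 = -3.018

-3.018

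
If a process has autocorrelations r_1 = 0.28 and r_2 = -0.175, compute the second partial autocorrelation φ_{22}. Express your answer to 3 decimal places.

φ_{22} = (r_2 − r_1²) / (1 − r_1²)
r_1² = (0.28)² = 0.0784
Numerator = -0.175 − 0.0784 = -0.2534; denominator = 1 − 0.0784 = 0.9216
φ_{22} = -0.2534 / 0.9216 = -0.275

-0.275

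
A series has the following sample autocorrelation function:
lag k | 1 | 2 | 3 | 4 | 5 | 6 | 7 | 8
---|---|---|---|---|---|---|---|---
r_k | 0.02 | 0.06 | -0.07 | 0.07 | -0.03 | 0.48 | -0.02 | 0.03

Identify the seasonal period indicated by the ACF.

6

The largest autocorrelation is r_6 = 0.48; the remaining lags stay at or below 0.07.
The dominant spike at lag 6 indicates a seasonal period of 6.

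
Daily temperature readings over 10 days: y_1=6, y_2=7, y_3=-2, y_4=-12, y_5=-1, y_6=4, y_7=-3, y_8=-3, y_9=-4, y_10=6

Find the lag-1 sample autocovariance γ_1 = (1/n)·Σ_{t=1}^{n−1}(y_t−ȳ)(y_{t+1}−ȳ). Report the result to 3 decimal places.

4.216

Mean ȳ = (6 + 7 − 2 − 12 − 1 + 4 − 3 − 3 − 4 + 6)/10 = -0.2000
Σ_{t=1}^{9}(y_t−ȳ)(y_{t+1}−ȳ) = 42.1600
γ_1 = 42.1600 / 10 = 4.216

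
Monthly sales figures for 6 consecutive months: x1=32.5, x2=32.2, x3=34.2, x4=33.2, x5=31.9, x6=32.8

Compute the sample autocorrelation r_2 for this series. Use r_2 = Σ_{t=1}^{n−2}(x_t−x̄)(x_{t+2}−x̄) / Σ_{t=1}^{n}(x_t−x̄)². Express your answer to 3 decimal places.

-0.568

Mean x̄ = (32.5 + 32.2 + 34.2 + 33.2 + 31.9 + 32.8)/6 = 32.8000
Deviations from mean: -0.3000, -0.6000, 1.4000, 0.4000, -0.9000, 0.0000
Numerator Σ_{t=1}^{4}(x_t−x̄)(x_{t+2}−x̄) = -1.9200
Denominator Σ(x_t−x̄)² = 3.3800
r_2 = -1.9200 / 3.3800 = -0.568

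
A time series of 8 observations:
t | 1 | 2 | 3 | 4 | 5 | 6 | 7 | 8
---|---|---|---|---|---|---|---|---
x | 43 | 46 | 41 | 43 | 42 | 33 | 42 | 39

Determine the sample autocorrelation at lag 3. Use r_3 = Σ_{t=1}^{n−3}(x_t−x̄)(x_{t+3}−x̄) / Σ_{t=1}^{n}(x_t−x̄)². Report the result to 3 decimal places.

Mean x̄ = (43 + 46 + 41 + 43 + 42 + 33 + 42 + 39)/8 = 41.1250
Numerator Σ_{t=1}^{5}(x_t−x̄)(x_{t+3}−x̄) = 8.5781
Denominator Σ(x_t−x̄)² = 102.8750
r_3 = 8.5781 / 102.8750 = 0.083

0.083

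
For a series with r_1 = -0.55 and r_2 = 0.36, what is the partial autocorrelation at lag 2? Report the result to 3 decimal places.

0.082

φ_{22} = (r_2 − r_1²) / (1 − r_1²)
r_1² = (-0.55)² = 0.3025
Numerator = 0.36 − 0.3025 = 0.0575; denominator = 1 − 0.3025 = 0.6975
φ_{22} = 0.0575 / 0.6975 = 0.082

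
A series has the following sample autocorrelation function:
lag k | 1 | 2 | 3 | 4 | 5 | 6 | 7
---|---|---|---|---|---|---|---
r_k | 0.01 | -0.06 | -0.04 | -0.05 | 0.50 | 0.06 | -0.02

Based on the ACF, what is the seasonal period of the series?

The largest autocorrelation is r_5 = 0.50; the remaining lags stay at or below 0.06.
The dominant spike at lag 5 indicates a seasonal period of 5.

5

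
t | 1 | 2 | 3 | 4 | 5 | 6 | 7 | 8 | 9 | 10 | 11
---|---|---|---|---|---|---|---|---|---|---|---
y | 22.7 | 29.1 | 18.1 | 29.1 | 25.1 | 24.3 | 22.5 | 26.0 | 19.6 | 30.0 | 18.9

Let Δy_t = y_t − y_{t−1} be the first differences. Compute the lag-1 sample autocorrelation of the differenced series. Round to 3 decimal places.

First differences Δy: 6.4, -11.0, 11.0, -4.0, -0.8, -1.8, 3.5, -6.4, 10.4, -11.1
Mean of differences = -0.3800
Numerator Σ(Δy_t−Δȳ)(Δy_{t+1}−Δȳ) = -441.2624
Denominator Σ(Δy_t−Δȳ)² = 585.9760
r_1(Δy) = -441.2624 / 585.9760 = -0.753

-0.753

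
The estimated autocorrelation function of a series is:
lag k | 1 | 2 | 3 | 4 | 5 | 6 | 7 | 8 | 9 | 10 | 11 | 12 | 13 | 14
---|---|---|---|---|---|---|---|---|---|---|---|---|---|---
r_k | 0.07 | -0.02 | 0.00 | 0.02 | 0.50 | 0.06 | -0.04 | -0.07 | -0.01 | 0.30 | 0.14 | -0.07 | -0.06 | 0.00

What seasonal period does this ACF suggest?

5

The largest autocorrelation is r_5 = 0.50, with a weaker echo at lag 10 (0.30); the remaining lags stay at or below 0.14.
The dominant spike at lag 5 indicates a seasonal period of 5.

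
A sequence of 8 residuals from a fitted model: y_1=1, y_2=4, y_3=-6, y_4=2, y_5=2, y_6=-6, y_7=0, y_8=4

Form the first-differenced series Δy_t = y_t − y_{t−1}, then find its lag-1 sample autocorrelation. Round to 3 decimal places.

First differences Δy: 3, -10, 8, 0, -8, 6, 4
Mean of differences = 0.4286
Numerator Σ(Δy_t−Δȳ)(Δy_{t+1}−Δȳ) = -132.4694
Denominator Σ(Δy_t−Δȳ)² = 287.7143
r_1(Δy) = -132.4694 / 287.7143 = -0.460

-0.460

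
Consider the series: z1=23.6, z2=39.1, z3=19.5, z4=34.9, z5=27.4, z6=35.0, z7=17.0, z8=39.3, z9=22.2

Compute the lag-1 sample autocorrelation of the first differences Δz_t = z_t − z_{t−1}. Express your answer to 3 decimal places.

-0.813

First differences Δz: 15.5, -19.6, 15.4, -7.5, 7.6, -18.0, 22.3, -17.1
Mean of differences = -0.1750
Numerator Σ(Δz_t−Δz̄)(Δz_{t+1}−Δz̄) = -1697.6656
Denominator Σ(Δz_t−Δz̄)² = 2089.0350
r_1(Δz) = -1697.6656 / 2089.0350 = -0.813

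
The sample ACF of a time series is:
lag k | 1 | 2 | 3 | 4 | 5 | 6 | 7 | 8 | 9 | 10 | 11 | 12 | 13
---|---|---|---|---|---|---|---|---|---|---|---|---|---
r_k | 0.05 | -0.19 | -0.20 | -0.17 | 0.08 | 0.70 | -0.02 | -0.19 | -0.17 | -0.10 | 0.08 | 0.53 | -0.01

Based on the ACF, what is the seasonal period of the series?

The largest autocorrelation is r_6 = 0.70, with a weaker echo at lag 12 (0.53); the remaining lags stay at or below 0.08.
The dominant spike at lag 6 indicates a seasonal period of 6.

6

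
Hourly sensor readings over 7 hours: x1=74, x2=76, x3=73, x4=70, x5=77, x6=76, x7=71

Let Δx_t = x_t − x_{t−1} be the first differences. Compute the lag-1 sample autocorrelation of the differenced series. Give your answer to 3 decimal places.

First differences Δx: 2, -3, -3, 7, -1, -5
Mean of differences = -0.5000
Numerator Σ(Δx_t−Δx̄)(Δx_{t+1}−Δx̄) = -20.2500
Denominator Σ(Δx_t−Δx̄)² = 95.5000
r_1(Δx) = -20.2500 / 95.5000 = -0.212

-0.212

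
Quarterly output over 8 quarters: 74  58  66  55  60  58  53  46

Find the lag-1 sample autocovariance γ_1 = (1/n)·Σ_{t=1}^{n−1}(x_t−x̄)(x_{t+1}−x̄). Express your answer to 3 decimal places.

Mean x̄ = (74 + 58 + 66 + 55 + 60 + 58 + 53 + 46)/8 = 58.7500
Deviations: 15.2500, -0.7500, 7.2500, -3.7500, 1.2500, -0.7500, -5.7500, -12.7500
Σ_{t=1}^{7}(x_t−x̄)(x_{t+1}−x̄) = 27.9375
γ_1 = 27.9375 / 8 = 3.492

3.492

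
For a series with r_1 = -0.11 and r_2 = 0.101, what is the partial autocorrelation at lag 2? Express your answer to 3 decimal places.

φ_{22} = (r_2 − r_1²) / (1 − r_1²)
r_1² = (-0.11)² = 0.0121
Numerator = 0.101 − 0.0121 = 0.0889; denominator = 1 − 0.0121 = 0.9879
φ_{22} = 0.0889 / 0.9879 = 0.090

0.090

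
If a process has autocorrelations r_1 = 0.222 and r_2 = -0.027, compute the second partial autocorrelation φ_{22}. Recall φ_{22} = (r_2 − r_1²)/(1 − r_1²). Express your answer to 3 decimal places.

-0.080

φ_{22} = (r_2 − r_1²) / (1 − r_1²)
r_1² = (0.222)² = 0.049284
Numerator = -0.027 − 0.0493 = -0.0763; denominator = 1 − 0.0493 = 0.9507
φ_{22} = -0.0763 / 0.9507 = -0.080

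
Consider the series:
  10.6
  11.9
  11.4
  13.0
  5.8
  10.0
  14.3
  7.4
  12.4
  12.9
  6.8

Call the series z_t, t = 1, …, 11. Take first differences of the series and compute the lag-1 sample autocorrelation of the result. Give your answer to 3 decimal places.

-0.446

First differences Δz: 1.3, -0.5, 1.6, -7.2, 4.2, 4.3, -6.9, 5.0, 0.5, -6.1
Mean of differences = -0.3800
Numerator Σ(Δz_t−Δz̄)(Δz_{t+1}−Δz̄) = -89.6344
Denominator Σ(Δz_t−Δz̄)² = 201.0960
r_1(Δz) = -89.6344 / 201.0960 = -0.446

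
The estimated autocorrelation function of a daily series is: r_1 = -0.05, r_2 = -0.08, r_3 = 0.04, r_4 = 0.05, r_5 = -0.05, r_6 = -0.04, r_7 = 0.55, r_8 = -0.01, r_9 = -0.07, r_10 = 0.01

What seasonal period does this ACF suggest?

7

The largest autocorrelation is r_7 = 0.55; the remaining lags stay at or below 0.05.
The dominant spike at lag 7 indicates a seasonal period of 7.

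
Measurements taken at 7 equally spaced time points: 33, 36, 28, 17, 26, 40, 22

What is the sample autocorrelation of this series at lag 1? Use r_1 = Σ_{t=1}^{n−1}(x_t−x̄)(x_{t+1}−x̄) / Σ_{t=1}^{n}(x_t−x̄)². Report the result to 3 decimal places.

-0.105

Mean x̄ = (33 + 36 + 28 + 17 + 26 + 40 + 22)/7 = 28.8571
Deviations from mean: 4.1429, 7.1429, -0.8571, -11.8571, -2.8571, 11.1429, -6.8571
Σ(x_t−x̄)(x_{t+1}−x̄) = (29.5918) + (-6.1224) + (10.1633) + (33.8776) + (-31.8367) + (-76.4082) = -40.7347
Denominator Σ(x_t−x̄)² = 388.8571
r_1 = -40.7347 / 388.8571 = -0.105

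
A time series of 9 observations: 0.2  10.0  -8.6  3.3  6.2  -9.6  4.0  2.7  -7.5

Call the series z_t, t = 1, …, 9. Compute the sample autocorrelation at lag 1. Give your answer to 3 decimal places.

Mean z̄ = (0.2 + 10.0 − 8.6 + 3.3 + 6.2 − 9.6 + 4.0 + 2.7 − 7.5)/9 = 0.0778
Numerator Σ_{t=1}^{8}(z_t−z̄)(z_{t+1}−z̄) = -199.9183
Denominator Σ(z_t−z̄)² = 394.9756
r_1 = -199.9183 / 394.9756 = -0.506

-0.506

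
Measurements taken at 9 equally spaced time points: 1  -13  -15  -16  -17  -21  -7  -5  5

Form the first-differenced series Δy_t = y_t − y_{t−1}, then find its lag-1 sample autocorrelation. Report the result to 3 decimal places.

First differences Δy: -14, -2, -1, -1, -4, 14, 2, 10
Mean of differences = 0.5000
Numerator Σ(Δy_t−Δȳ)(Δy_{t+1}−Δȳ) = 22.7500
Denominator Σ(Δy_t−Δȳ)² = 516.0000
r_1(Δy) = 22.7500 / 516.0000 = 0.044

0.044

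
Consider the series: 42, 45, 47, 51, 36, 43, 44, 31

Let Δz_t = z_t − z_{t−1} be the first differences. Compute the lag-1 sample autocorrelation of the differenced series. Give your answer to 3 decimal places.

First differences Δz: 3, 2, 4, -15, 7, 1, -13
Mean of differences = -1.5714
Numerator Σ(Δz_t−Δz̄)(Δz_{t+1}−Δz̄) = -161.0408
Denominator Σ(Δz_t−Δz̄)² = 455.7143
r_1(Δz) = -161.0408 / 455.7143 = -0.353

-0.353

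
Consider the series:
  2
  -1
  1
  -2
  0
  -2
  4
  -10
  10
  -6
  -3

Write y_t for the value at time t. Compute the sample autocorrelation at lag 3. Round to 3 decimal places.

Mean ȳ = (2 − 1 + 1 − 2 + 0 − 2 + 4 − 10 + 10 − 6 − 3)/11 = -0.6364
Numerator Σ_{t=1}^{8}(y_t−ȳ)(y_{t+3}−ȳ) = -35.5785
Denominator Σ(y_t−ȳ)² = 270.5455
r_3 = -35.5785 / 270.5455 = -0.132

-0.132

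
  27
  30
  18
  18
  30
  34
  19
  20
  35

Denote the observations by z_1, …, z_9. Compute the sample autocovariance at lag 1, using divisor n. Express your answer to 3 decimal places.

-4.049

Mean z̄ = (27 + 30 + 18 + 18 + 30 + 34 + 19 + 20 + 35)/9 = 25.6667
Σ_{t=1}^{8}(z_t−z̄)(z_{t+1}−z̄) = -36.4444
γ_1 = -36.4444 / 9 = -4.049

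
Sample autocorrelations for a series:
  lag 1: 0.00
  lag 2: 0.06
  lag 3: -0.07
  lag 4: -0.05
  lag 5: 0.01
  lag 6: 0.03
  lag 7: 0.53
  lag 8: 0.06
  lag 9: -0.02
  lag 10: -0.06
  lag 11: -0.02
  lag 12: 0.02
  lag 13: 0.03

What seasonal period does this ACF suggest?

The largest autocorrelation is r_7 = 0.53; the remaining lags stay at or below 0.06.
The dominant spike at lag 7 indicates a seasonal period of 7.

7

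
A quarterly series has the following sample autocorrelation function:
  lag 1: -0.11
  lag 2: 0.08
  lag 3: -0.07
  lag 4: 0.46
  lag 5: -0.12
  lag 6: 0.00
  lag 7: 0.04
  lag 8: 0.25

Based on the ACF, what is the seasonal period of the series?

4

The largest autocorrelation is r_4 = 0.46, with a weaker echo at lag 8 (0.25); the remaining lags stay at or below 0.08.
The dominant spike at lag 4 indicates a seasonal period of 4.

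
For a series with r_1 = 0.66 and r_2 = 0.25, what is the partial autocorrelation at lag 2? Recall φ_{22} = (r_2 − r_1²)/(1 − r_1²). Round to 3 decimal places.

φ_{22} = (r_2 − r_1²) / (1 − r_1²)
r_1² = (0.66)² = 0.4356
Numerator = 0.25 − 0.4356 = -0.1856; denominator = 1 − 0.4356 = 0.5644
φ_{22} = -0.1856 / 0.5644 = -0.329

-0.329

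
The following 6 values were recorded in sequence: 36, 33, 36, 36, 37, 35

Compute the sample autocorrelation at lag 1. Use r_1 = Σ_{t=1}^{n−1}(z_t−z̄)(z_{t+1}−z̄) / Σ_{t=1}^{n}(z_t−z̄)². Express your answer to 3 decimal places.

-0.237

Mean z̄ = (36 + 33 + 36 + 36 + 37 + 35)/6 = 35.5000
Deviations from mean: 0.5000, -2.5000, 0.5000, 0.5000, 1.5000, -0.5000
Numerator Σ_{t=1}^{5}(z_t−z̄)(z_{t+1}−z̄) = -2.2500
Denominator Σ(z_t−z̄)² = 9.5000
r_1 = -2.2500 / 9.5000 = -0.237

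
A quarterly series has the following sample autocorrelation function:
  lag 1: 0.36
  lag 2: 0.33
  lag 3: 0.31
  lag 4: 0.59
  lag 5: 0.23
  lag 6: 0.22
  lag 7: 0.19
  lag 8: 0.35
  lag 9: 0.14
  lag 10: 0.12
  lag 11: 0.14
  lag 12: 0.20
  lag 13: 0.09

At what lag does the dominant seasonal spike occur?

4

The largest autocorrelation is r_4 = 0.59; the remaining lags stay at or below 0.36. The elevated value at lag 1 (0.36), dropping to 0.33 at lag 2, reflects decaying short-term dependence rather than seasonality.
The dominant spike at lag 4 indicates a seasonal period of 4.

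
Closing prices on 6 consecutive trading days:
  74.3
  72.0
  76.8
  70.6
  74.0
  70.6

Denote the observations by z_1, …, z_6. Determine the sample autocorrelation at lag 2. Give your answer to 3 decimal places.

Mean z̄ = (74.3 + 72.0 + 76.8 + 70.6 + 74.0 + 70.6)/6 = 73.0500
Σ(z_t−z̄)(z_{t+2}−z̄) = (4.6875) + (2.5725) + (3.5625) + (6.0025) = 16.8250
Denominator Σ(z_t−z̄)² = 29.6350
r_2 = 16.8250 / 29.6350 = 0.568

0.568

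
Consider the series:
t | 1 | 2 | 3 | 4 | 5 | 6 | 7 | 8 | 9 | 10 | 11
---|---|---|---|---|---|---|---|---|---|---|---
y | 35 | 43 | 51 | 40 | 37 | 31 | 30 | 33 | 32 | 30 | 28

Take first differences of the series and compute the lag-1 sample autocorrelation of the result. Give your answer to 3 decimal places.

First differences Δy: 8, 8, -11, -3, -6, -1, 3, -1, -2, -2
Mean of differences = -0.7000
Numerator Σ(Δy_t−Δȳ)(Δy_{t+1}−Δȳ) = 23.4100
Denominator Σ(Δy_t−Δȳ)² = 308.1000
r_1(Δy) = 23.4100 / 308.1000 = 0.076

0.076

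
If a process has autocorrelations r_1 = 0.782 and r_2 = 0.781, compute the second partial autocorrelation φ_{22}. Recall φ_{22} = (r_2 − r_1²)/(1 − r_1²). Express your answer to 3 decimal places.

φ_{22} = (r_2 − r_1²) / (1 − r_1²)
r_1² = (0.782)² = 0.611524
Numerator = 0.781 − 0.6115 = 0.1695; denominator = 1 − 0.6115 = 0.3885
φ_{22} = 0.1695 / 0.3885 = 0.436

0.436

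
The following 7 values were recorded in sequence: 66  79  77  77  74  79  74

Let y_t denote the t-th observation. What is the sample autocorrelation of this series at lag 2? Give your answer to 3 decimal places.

-0.028

Mean ȳ = (66 + 79 + 77 + 77 + 74 + 79 + 74)/7 = 75.1429
Deviations from mean: -9.1429, 3.8571, 1.8571, 1.8571, -1.1429, 3.8571, -1.1429
Numerator Σ_{t=1}^{5}(y_t−ȳ)(y_{t+2}−ȳ) = -3.4694
Denominator Σ(y_t−ȳ)² = 122.8571
r_2 = -3.4694 / 122.8571 = -0.028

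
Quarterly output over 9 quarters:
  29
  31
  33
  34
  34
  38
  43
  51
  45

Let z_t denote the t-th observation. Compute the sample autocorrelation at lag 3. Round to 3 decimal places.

Mean z̄ = (29 + 31 + 33 + 34 + 34 + 38 + 43 + 51 + 45)/9 = 37.5556
Σ(z_t−z̄)(z_{t+3}−z̄) = (30.4198) + (23.3086) + (-2.0247) + (-19.3580) + (-47.8025) + (3.3086) = -12.1481
Denominator Σ(z_t−z̄)² = 428.2222
r_3 = -12.1481 / 428.2222 = -0.028

-0.028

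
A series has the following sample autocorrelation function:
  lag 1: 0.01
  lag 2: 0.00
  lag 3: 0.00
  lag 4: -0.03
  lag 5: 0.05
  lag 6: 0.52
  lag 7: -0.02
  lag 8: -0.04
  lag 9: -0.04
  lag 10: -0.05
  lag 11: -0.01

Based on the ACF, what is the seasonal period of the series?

6

The largest autocorrelation is r_6 = 0.52; the remaining lags stay at or below 0.05.
The dominant spike at lag 6 indicates a seasonal period of 6.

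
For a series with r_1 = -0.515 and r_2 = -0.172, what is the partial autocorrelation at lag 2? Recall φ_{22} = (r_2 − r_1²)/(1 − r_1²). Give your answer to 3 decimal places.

-0.595

φ_{22} = (r_2 − r_1²) / (1 − r_1²)
r_1² = (-0.515)² = 0.265225
Numerator = -0.172 − 0.2652 = -0.4372; denominator = 1 − 0.2652 = 0.7348
φ_{22} = -0.4372 / 0.7348 = -0.595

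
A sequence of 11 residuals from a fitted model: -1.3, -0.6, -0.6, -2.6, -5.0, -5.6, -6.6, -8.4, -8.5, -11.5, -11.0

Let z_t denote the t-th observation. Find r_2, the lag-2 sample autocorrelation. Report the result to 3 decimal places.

Mean z̄ = (-1.3 − 0.6 − 0.6 − 2.6 − 5.0 − 5.6 − 6.6 − 8.4 − 8.5 − 11.5 − 11.0)/11 = -5.6091
Numerator Σ_{t=1}^{9}(z_t−z̄)(z_{t+2}−z̄) = 73.9971
Denominator Σ(z_t−z̄)² = 159.0691
r_2 = 73.9971 / 159.0691 = 0.465

0.465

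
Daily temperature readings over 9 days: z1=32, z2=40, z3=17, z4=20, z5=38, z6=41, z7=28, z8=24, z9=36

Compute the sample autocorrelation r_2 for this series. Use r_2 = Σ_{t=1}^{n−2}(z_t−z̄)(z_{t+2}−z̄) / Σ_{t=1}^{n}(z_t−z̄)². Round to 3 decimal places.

-0.684

Mean z̄ = (32 + 40 + 17 + 20 + 38 + 41 + 28 + 24 + 36)/9 = 30.6667
Numerator Σ_{t=1}^{7}(z_t−z̄)(z_{t+2}−z̄) = -430.8889
Denominator Σ(z_t−z̄)² = 630.0000
r_2 = -430.8889 / 630.0000 = -0.684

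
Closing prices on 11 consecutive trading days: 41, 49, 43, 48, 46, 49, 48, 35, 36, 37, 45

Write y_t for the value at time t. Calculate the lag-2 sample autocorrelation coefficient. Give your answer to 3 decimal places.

0.085

Mean ȳ = (41 + 49 + 43 + 48 + 46 + 49 + 48 + 35 + 36 + 37 + 45)/11 = 43.3636
Numerator Σ_{t=1}^{9}(y_t−ȳ)(y_{t+2}−ȳ) = 24.2810
Denominator Σ(y_t−ȳ)² = 286.5455
r_2 = 24.2810 / 286.5455 = 0.085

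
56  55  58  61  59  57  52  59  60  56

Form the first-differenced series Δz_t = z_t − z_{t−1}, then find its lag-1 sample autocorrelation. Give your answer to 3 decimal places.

First differences Δz: -1, 3, 3, -2, -2, -5, 7, 1, -4
Mean of differences = 0.0000
Numerator Σ(Δz_t−Δz̄)(Δz_{t+1}−Δz̄) = -18.0000
Denominator Σ(Δz_t−Δz̄)² = 118.0000
r_1(Δz) = -18.0000 / 118.0000 = -0.153

-0.153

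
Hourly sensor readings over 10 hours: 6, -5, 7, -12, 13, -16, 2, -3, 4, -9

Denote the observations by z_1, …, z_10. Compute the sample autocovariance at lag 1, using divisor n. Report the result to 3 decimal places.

Mean z̄ = (6 − 5 + 7 − 12 + 13 − 16 + 2 − 3 + 4 − 9)/10 = -1.3000
Σ_{t=1}^{9}(z_t−z̄)(z_{t+1}−z̄) = -613.6900
γ_1 = -613.6900 / 10 = -61.369

-61.369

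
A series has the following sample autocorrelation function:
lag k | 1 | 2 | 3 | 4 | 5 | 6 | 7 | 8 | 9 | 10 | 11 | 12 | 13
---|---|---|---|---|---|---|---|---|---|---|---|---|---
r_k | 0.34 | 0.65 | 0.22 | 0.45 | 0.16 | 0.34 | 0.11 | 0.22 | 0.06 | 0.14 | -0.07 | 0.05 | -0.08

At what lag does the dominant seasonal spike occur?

The largest autocorrelation is r_2 = 0.65, with a weaker echo at lag 4 (0.45); the remaining lags stay at or below 0.34.
The dominant spike at lag 2 indicates a seasonal period of 2.

2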